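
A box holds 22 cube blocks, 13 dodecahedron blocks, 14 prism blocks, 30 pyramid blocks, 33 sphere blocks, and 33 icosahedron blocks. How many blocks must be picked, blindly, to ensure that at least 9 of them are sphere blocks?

In the worst case for collecting sphere blocks, every non-sphere block comes out first.
There are 22 + 13 + 14 + 30 + 33 = 112 non-sphere blocks altogether.
After those, each further block must be sphere, so 112 + 9 = 121 draws guarantee 9 sphere blocks.

121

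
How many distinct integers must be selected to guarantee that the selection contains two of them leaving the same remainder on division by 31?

By the pigeonhole principle, the 31 residue classes mod 31 are the pigeonholes.
With 31 integers one could put 1 in each residue class and have no class reach 2.
The 32nd integer pushes some class to 2, so 31·1 + 1 = 32.

32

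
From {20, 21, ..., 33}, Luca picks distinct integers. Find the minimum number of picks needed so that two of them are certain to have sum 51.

Two chosen integers sum to 51 exactly when both halves of some pair {x, 51−x} with 20 ≤ x ≤ 51−x ≤ 31 are chosen — 6 such pairs.
The remaining 2 elements (those with no distinct partner in range) can never complete a 51-sum, so the worst case takes all of them and one from each pair: 2 + 6 = 8.
The 9th integer has to be the second member of some pair, so 8 + 1 = 9.

9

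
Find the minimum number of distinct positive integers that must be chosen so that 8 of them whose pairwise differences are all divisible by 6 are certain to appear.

43

Integers whose pairwise differences are multiples of 6 are exactly those sharing a remainder mod 6. By pigeonhole, the 6 residue classes mod 6 are the pigeonholes.
With 42 integers one could put 7 in each residue class and have no class reach 8.
The 43rd integer pushes some class to 8, so 6·7 + 1 = 43.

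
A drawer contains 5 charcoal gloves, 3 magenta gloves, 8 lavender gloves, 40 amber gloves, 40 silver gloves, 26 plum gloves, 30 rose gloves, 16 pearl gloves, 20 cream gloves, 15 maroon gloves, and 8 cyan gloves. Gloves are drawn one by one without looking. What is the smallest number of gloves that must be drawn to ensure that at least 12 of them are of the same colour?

102

Pigeonhole: put each drawn glove into a box by colour. The largest draw with every box below 12 takes min(count, 11) from each colour; colours with fewer than 11 contribute all they have.
Σ min(cᵢ, 11) = 5 + 3 + 8 + 11 + 11 + 11 + 11 + 11 + 11 + 11 + 8 = 101.
Draw number 101 + 1 = 102 must push one box to 12.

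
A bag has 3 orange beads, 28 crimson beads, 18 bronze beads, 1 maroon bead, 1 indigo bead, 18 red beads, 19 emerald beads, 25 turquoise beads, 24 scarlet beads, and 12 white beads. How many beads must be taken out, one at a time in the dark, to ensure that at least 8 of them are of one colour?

55

Put each drawn bead into a box by colour. The largest draw with every box below 8 takes min(count, 7) from each colour; colours with fewer than 7 contribute all they have.
Σ min(cᵢ, 7) = 3 + 7 + 7 + 1 + 1 + 7 + 7 + 7 + 7 + 7 = 54.
Draw number 54 + 1 = 55 must push one box to 8.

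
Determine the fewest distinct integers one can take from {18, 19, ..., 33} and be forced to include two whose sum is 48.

Two chosen integers sum to 48 exactly when both halves of some pair {x, 48−x} with 18 ≤ x ≤ 48−x ≤ 30 are chosen — 6 such pairs.
The remaining 4 elements (those with no distinct partner in range) can never complete a 48-sum, so the worst case takes all of them and one from each pair: 4 + 6 = 10.
By the pigeonhole principle, the 11th integer has to be the second member of some pair, so 10 + 1 = 11.

11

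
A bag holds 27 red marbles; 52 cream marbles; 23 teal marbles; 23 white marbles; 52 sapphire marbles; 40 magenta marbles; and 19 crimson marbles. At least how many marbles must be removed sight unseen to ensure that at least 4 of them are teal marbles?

217

In the worst case for collecting teal marbles, every non-teal marble comes out first.
There are 27 + 52 + 23 + 52 + 40 + 19 = 213 non-teal marbles altogether.
After those, each further marble must be teal, so 213 + 4 = 217 draws guarantee 4 teal marbles.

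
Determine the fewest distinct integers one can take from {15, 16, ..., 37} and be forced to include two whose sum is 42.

Group the elements by complementary pair {x, 42−x}: {15,27}, {16,26}, {17,25}, …, giving 6 two-element pairs, the single value 21 (it cannot pair with itself since the integers are distinct), and 10 integers whose partner 42−x falls outside [15,37].
By the pigeonhole principle, treating each of those 17 groups as a pigeonhole, one can pick one integer per group — 17 integers — with no two summing to 42.
The 18th integer lands in an occupied pair, forcing a sum of 42.

18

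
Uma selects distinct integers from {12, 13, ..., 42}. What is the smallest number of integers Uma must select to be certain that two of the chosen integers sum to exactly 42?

A set avoiding the sum 42 can contain at most one of each pair {x, 42−x}, plus the 13 elements whose complement lies outside the range or equal to its own complement.
The integers 21, …, 42 (22 of them) are such a set: any two sum to at least 21+22 = 43 > 42.
By pigeonhole, any 23rd integer completes one of the 9 pairs, so 23 choices force a sum of 42.

23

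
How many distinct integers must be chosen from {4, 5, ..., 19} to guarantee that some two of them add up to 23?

A set avoiding the sum 23 can contain at most one of each pair {x, 23−x}.
The integers 12, …, 19 (8 of them) are such a set: any two sum to at least 12+13 = 25 > 23.
By pigeonhole, any 9th integer completes one of the 8 pairs, so 9 choices force a sum of 23.

9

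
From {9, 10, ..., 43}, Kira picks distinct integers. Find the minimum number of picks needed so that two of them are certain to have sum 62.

24

Two chosen integers sum to 62 exactly when both halves of some pair {x, 62−x} with 19 ≤ x ≤ 62−x ≤ 43 are chosen — 12 such pairs.
The remaining 11 elements (those with no distinct partner in range) can never complete a 62-sum, so the worst case takes all of them and one from each pair: 11 + 12 = 23.
The 24th integer has to be the second member of some pair, so 23 + 1 = 24.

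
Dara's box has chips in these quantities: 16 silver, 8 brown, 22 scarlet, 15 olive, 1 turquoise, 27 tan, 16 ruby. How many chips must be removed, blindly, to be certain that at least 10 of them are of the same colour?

55

An adversary could hand out at most 9 chips per colour (brown, turquoise run out sooner): 9 + 8 + 9 + 9 + 1 + 9 + 9 = 54 chips and still no colour has 10.
Pigeonhole: one more chip lands in a colour already at 9, so 55 draws are enough and 54 are not.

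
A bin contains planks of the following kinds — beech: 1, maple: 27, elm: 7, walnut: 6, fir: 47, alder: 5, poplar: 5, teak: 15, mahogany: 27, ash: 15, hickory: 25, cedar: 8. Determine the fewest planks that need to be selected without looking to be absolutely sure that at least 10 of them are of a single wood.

87

Pigeonhole: the 12 woods are the holes; the planks drawn are the pigeons.
To avoid 10 of any one wood, the worst case takes at most 9 of each wood, or every plank of a wood that has fewer than 9.
That gives 1 + 9 + 7 + 6 + 9 + 5 + 5 + 9 + 9 + 9 + 9 + 8 = 86 planks with no wood reaching 10.
The next plank forces some wood to 10, so 86 + 1 = 87.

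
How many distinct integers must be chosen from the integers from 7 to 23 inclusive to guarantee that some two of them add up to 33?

Group the elements by complementary pair {x, 33−x}: {10,23}, {11,22}, {12,21}, …, giving 7 two-element pairs and 3 integers whose partner 33−x falls outside [7,23].
Treating each of those 10 groups as a pigeonhole, one can pick one integer per group — 10 integers — with no two summing to 33.
The 11th integer lands in an occupied pair, forcing a sum of 33.

11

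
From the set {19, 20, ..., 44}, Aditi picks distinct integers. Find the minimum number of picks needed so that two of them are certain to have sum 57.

A set avoiding the sum 57 can contain at most one of each pair {x, 57−x}, plus the 6 elements whose complement lies outside the range.
The integers 29, …, 44 (16 of them) are such a set: any two sum to at least 29+30 = 59 > 57.
Pigeonhole: any 17th integer completes one of the 10 pairs, so 17 choices force a sum of 57.

17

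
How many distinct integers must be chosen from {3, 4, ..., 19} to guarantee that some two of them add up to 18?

12

A set avoiding the sum 18 can contain at most one of each pair {x, 18−x}, plus the 5 elements whose complement lies outside the range or equal to its own complement.
The integers 9, …, 19 (11 of them) are such a set: any two sum to at least 9+10 = 19 > 18.
Any 12th integer completes one of the 6 pairs, so 12 choices force a sum of 18.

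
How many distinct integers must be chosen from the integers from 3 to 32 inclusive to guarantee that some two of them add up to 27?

A set avoiding the sum 27 can contain at most one of each pair {x, 27−x}, plus the 8 elements whose complement lies outside the range.
The integers 14, …, 32 (19 of them) are such a set: any two sum to at least 14+15 = 29 > 27.
Any 20th integer completes one of the 11 pairs, so 20 choices force a sum of 27.

20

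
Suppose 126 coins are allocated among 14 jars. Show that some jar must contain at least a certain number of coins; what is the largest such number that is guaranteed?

9

The 14 jars are the holes and the 126 coins are the pigeons.
If every jar held at most 8 coins, the total would be at most 14 × 8 = 112, which is less than 126.
So some jar holds at least ⌈126/14⌉ = 9 coins.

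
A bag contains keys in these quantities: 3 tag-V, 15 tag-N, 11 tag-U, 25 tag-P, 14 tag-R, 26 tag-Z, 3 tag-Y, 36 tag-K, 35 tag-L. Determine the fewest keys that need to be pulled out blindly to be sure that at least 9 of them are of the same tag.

By pigeonhole, the 9 tags are the holes; the keys drawn are the pigeons.
To avoid 9 of any one tag, the worst case takes at most 8 of each tag, or every key of a tag that has fewer than 8.
That gives 3 + 8 + 8 + 8 + 8 + 8 + 3 + 8 + 8 = 62 keys with no tag reaching 9.
The next key forces some tag to 9, so 62 + 1 = 63.

63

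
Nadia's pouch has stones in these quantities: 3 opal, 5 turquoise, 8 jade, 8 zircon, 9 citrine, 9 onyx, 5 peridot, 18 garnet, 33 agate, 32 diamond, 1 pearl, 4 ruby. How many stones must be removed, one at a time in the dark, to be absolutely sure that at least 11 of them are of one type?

Put each drawn stone into a box by type. The largest draw with every box below 11 takes min(count, 10) from each type; types with fewer than 10 contribute all they have.
Σ min(cᵢ, 10) = 3 + 5 + 8 + 8 + 9 + 9 + 5 + 10 + 10 + 10 + 1 + 4 = 82.
Draw number 82 + 1 = 83 must push one box to 11.

83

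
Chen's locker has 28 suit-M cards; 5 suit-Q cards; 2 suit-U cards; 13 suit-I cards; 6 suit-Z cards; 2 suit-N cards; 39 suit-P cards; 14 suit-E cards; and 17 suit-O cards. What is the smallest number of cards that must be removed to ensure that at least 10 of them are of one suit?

61

Put each drawn card into a box by suit. The largest draw with every box below 10 takes min(count, 9) from each suit; suits with fewer than 9 contribute all they have.
Σ min(cᵢ, 9) = 9 + 5 + 2 + 9 + 6 + 2 + 9 + 9 + 9 = 60.
Draw number 60 + 1 = 61 must push one box to 10.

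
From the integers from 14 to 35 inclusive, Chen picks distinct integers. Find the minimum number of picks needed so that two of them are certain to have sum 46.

Group the elements by complementary pair {x, 46−x}: {14,32}, {15,31}, {16,30}, …, giving 9 two-element pairs, the single value 23 (it cannot pair with itself since the integers are distinct), and 3 integers whose partner 46−x falls outside [14,35].
Treating each of those 13 groups as a pigeonhole, one can pick one integer per group — 13 integers — with no two summing to 46.
The 14th integer lands in an occupied pair, forcing a sum of 46.

14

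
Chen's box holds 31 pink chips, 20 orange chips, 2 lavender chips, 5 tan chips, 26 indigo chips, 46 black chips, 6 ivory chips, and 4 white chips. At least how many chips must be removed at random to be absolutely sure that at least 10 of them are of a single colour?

54

An adversary could hand out at most 9 chips per colour (4 colours run out sooner): 9 + 9 + 2 + 5 + 9 + 9 + 6 + 4 = 53 chips and still no colour has 10.
Pigeonhole: one more chip lands in a colour already at 9, so 54 draws are enough and 53 are not.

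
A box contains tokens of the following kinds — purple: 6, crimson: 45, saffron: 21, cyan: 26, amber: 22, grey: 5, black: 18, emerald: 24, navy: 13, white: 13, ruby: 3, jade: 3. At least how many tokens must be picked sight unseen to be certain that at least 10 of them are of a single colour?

An adversary could hand out at most 9 tokens per colour (4 colours run out sooner): 6 + 9 + 9 + 9 + 9 + 5 + 9 + 9 + 9 + 9 + 3 + 3 = 89 tokens and still no colour has 10.
By the pigeonhole principle, one more token lands in a colour already at 9, so 90 draws are enough and 89 are not.

90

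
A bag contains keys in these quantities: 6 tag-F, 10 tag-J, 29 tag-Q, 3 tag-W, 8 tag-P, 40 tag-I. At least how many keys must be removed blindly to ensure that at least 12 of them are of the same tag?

50

An adversary could hand out at most 11 keys per tag (4 tags run out sooner): 6 + 10 + 11 + 3 + 8 + 11 = 49 keys and still no tag has 12.
By the pigeonhole principle, one more key lands in a tag already at 11, so 50 draws are enough and 49 are not.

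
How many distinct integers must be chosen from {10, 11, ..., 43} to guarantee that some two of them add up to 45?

22

Group the elements by complementary pair {x, 45−x}: {10,35}, {11,34}, {12,33}, …, giving 13 two-element pairs and 8 integers whose partner 45−x falls outside [10,43].
By pigeonhole, treating each of those 21 groups as a pigeonhole, one can pick one integer per group — 21 integers — with no two summing to 45.
The 22nd integer lands in an occupied pair, forcing a sum of 45.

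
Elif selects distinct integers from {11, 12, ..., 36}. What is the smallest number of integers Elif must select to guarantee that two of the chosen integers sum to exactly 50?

16

Two chosen integers sum to 50 exactly when both halves of some pair {x, 50−x} with 14 ≤ x ≤ 50−x ≤ 36 are chosen — 11 such pairs.
The remaining 4 elements (those with no distinct partner in range) can never complete a 50-sum, so the worst case takes all of them and one from each pair: 4 + 11 = 15.
The 16th integer has to be the second member of some pair, so 15 + 1 = 16.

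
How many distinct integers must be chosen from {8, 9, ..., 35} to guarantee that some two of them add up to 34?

A set avoiding the sum 34 can contain at most one of each pair {x, 34−x}, plus the 10 elements whose complement lies outside the range or equal to its own complement.
The integers 17, …, 35 (19 of them) are such a set: any two sum to at least 17+18 = 35 > 34.
By the pigeonhole principle, any 20th integer completes one of the 9 pairs, so 20 choices force a sum of 34.

20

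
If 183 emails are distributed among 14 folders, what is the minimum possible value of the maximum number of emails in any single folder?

14

Pigeonhole: the 14 folders are the holes and the 183 emails are the pigeons.
If every folder held at most 13 emails, the total would be at most 14 × 13 = 182, which is less than 183.
So some folder holds at least ⌈183/14⌉ = 14 emails.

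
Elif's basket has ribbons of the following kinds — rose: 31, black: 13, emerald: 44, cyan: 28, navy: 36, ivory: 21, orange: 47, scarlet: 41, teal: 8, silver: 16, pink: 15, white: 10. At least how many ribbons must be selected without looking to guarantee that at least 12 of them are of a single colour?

129

By pigeonhole, the 12 colours are the holes; the ribbons drawn are the pigeons.
To avoid 12 of any one colour, the worst case takes at most 11 of each colour, or every ribbon of a colour that has fewer than 11.
That gives 11 + 11 + 11 + 11 + 11 + 11 + 11 + 11 + 8 + 11 + 11 + 10 = 128 ribbons with no colour reaching 12.
The next ribbon forces some colour to 12, so 128 + 1 = 129.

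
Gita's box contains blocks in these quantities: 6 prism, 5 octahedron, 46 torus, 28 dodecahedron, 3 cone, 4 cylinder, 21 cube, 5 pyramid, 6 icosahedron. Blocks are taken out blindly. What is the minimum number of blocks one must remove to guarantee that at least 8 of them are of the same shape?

51

By the pigeonhole principle, put each drawn block into a box by shape. The largest draw with every box below 8 takes min(count, 7) from each shape; shapes with fewer than 7 contribute all they have.
Σ min(cᵢ, 7) = 6 + 5 + 7 + 7 + 3 + 4 + 7 + 5 + 6 = 50.
Draw number 50 + 1 = 51 must push one box to 8.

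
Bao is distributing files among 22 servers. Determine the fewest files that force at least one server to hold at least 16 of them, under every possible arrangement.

331

With 330 files one could put exactly 15 in each of the 22 servers, and no server would reach 16.
Pigeonhole: one more file must land in a server that already has 15, giving it 16.
So 22 × 15 + 1 = 331 files are required.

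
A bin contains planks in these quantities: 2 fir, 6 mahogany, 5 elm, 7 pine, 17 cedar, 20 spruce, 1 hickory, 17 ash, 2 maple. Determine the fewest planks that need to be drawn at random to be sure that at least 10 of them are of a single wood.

51

An adversary could hand out at most 9 planks per wood (6 woods run out sooner): 2 + 6 + 5 + 7 + 9 + 9 + 1 + 9 + 2 = 50 planks and still no wood has 10.
One more plank lands in a wood already at 9, so 51 draws are enough and 50 are not.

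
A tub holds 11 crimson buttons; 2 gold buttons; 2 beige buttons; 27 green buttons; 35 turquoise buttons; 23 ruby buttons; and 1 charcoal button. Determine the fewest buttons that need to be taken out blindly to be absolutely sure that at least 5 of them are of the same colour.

By pigeonhole, put each drawn button into a box by colour. The largest draw with every box below 5 takes min(count, 4) from each colour; colours with fewer than 4 contribute all they have.
Σ min(cᵢ, 4) = 4 + 2 + 2 + 4 + 4 + 4 + 1 = 21.
Draw number 21 + 1 = 22 must push one box to 5.

22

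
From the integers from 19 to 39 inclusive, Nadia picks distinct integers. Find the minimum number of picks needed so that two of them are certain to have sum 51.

15

Group the elements by complementary pair {x, 51−x}: {19,32}, {20,31}, {21,30}, …, giving 7 two-element pairs and 7 integers whose partner 51−x falls outside [19,39].
By pigeonhole, treating each of those 14 groups as a pigeonhole, one can pick one integer per group — 14 integers — with no two summing to 51.
The 15th integer lands in an occupied pair, forcing a sum of 51.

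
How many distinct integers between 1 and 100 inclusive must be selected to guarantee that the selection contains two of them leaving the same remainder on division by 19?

20

By the pigeonhole principle, the 19 residue classes mod 19 are the pigeonholes.
With 19 integers one could put 1 in each residue class and have no class reach 2.
The 20th integer pushes some class to 2, so 19·1 + 1 = 20.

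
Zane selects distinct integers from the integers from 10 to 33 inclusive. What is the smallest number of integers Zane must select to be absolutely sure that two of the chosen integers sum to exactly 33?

A set avoiding the sum 33 can contain at most one of each pair {x, 33−x}, plus the 10 elements whose complement lies outside the range.
The integers 17, …, 33 (17 of them) are such a set: any two sum to at least 17+18 = 35 > 33.
By pigeonhole, any 18th integer completes one of the 7 pairs, so 18 choices force a sum of 33.

18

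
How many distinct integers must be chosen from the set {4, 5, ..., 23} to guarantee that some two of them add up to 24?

A set avoiding the sum 24 can contain at most one of each pair {x, 24−x}, plus the 4 elements whose complement lies outside the range or equal to its own complement.
The integers 12, …, 23 (12 of them) are such a set: any two sum to at least 12+13 = 25 > 24.
Any 13th integer completes one of the 8 pairs, so 13 choices force a sum of 24.

13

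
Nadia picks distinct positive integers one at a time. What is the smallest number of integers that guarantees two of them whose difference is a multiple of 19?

Integers whose pairwise differences are multiples of 19 are exactly those sharing a remainder mod 19. By pigeonhole, the 19 residue classes mod 19 are the pigeonholes.
With 19 integers one could put 1 in each residue class and have no class reach 2.
The 20th integer pushes some class to 2, so 19·1 + 1 = 20.

20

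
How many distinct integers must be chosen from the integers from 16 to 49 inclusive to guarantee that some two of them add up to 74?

23

Two chosen integers sum to 74 exactly when both halves of some pair {x, 74−x} with 25 ≤ x ≤ 74−x ≤ 49 are chosen — 12 such pairs.
The remaining 10 elements (those with no distinct partner in range) can never complete a 74-sum, so the worst case takes all of them and one from each pair: 10 + 12 = 22.
By pigeonhole, the 23rd integer has to be the second member of some pair, so 22 + 1 = 23.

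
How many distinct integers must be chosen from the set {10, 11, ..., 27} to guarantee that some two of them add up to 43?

13

Group the elements by complementary pair {x, 43−x}: {16,27}, {17,26}, {18,25}, …, giving 6 two-element pairs and 6 integers whose partner 43−x falls outside [10,27].
Treating each of those 12 groups as a pigeonhole, one can pick one integer per group — 12 integers — with no two summing to 43.
The 13th integer lands in an occupied pair, forcing a sum of 43.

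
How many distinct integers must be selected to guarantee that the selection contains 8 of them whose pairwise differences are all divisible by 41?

Integers whose pairwise differences are multiples of 41 are exactly those sharing a remainder mod 41. The 41 residue classes mod 41 are the pigeonholes.
With 287 integers one could put 7 in each residue class and have no class reach 8.
The 288th integer pushes some class to 8, so 41·7 + 1 = 288.

288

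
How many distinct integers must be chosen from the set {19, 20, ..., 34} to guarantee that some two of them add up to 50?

Group the elements by complementary pair {x, 50−x}: {19,31}, {20,30}, {21,29}, …, giving 6 two-element pairs, the single value 25 (it cannot pair with itself since the integers are distinct), and 3 integers whose partner 50−x falls outside [19,34].
Treating each of those 10 groups as a pigeonhole, one can pick one integer per group — 10 integers — with no two summing to 50.
The 11th integer lands in an occupied pair, forcing a sum of 50.

11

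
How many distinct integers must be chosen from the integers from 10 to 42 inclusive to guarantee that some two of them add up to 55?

Group the elements by complementary pair {x, 55−x}: {13,42}, {14,41}, {15,40}, …, giving 15 two-element pairs and 3 integers whose partner 55−x falls outside [10,42].
Treating each of those 18 groups as a pigeonhole, one can pick one integer per group — 18 integers — with no two summing to 55.
The 19th integer lands in an occupied pair, forcing a sum of 55.

19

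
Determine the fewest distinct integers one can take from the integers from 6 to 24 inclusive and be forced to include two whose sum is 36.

14

Two chosen integers sum to 36 exactly when both halves of some pair {x, 36−x} with 12 ≤ x ≤ 36−x ≤ 24 are chosen — 6 such pairs.
The remaining 7 elements (those with no distinct partner in range) can never complete a 36-sum, so the worst case takes all of them and one from each pair: 7 + 6 = 13.
The 14th integer has to be the second member of some pair, so 13 + 1 = 14.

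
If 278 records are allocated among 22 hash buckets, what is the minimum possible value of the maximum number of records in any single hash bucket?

By pigeonhole, the 22 hash buckets are the holes and the 278 records are the pigeons.
If every hash bucket held at most 12 records, the total would be at most 22 × 12 = 264, which is less than 278.
So some hash bucket holds at least ⌈278/22⌉ = 13 records.

13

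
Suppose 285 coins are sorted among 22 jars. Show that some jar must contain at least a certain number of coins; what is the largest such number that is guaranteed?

13

By the pigeonhole principle, the 22 jars are the holes and the 285 coins are the pigeons.
If every jar held at most 12 coins, the total would be at most 22 × 12 = 264, which is less than 285.
So some jar holds at least ⌈285/22⌉ = 13 coins.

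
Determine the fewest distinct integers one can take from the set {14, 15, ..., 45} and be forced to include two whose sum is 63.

19

A set avoiding the sum 63 can contain at most one of each pair {x, 63−x}, plus the 4 elements whose complement lies outside the range.
The integers 14, …, 31 (18 of them) are such a set: any two sum to at least 14+15 = 29 and at most 30+31 = 61 < 63.
Pigeonhole: any 19th integer completes one of the 14 pairs, so 19 choices force a sum of 63.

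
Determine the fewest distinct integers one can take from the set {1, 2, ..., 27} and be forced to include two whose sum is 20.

19

Group the elements by complementary pair {x, 20−x}: {1,19}, {2,18}, {3,17}, …, giving 9 two-element pairs, the single value 10 (it cannot pair with itself since the integers are distinct), and 8 integers whose partner 20−x falls outside [1,27].
Pigeonhole: treating each of those 18 groups as a pigeonhole, one can pick one integer per group — 18 integers — with no two summing to 20.
The 19th integer lands in an occupied pair, forcing a sum of 20.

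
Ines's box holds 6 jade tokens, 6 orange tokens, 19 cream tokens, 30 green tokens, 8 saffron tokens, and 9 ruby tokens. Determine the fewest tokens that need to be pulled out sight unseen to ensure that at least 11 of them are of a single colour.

50

An adversary could hand out at most 10 tokens per colour (4 colours run out sooner): 6 + 6 + 10 + 10 + 8 + 9 = 49 tokens and still no colour has 11.
Pigeonhole: one more token lands in a colour already at 10, so 50 draws are enough and 49 are not.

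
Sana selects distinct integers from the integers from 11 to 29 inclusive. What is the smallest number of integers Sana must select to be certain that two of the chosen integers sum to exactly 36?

Group the elements by complementary pair {x, 36−x}: {11,25}, {12,24}, {13,23}, …, giving 7 two-element pairs, the single value 18 (it cannot pair with itself since the integers are distinct), and 4 integers whose partner 36−x falls outside [11,29].
Treating each of those 12 groups as a pigeonhole, one can pick one integer per group — 12 integers — with no two summing to 36.
The 13th integer lands in an occupied pair, forcing a sum of 36.

13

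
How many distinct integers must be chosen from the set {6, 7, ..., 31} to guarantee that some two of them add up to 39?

15

Two chosen integers sum to 39 exactly when both halves of some pair {x, 39−x} with 8 ≤ x ≤ 39−x ≤ 31 are chosen — 12 such pairs.
The remaining 2 elements (those with no distinct partner in range) can never complete a 39-sum, so the worst case takes all of them and one from each pair: 2 + 12 = 14.
The 15th integer has to be the second member of some pair, so 14 + 1 = 15.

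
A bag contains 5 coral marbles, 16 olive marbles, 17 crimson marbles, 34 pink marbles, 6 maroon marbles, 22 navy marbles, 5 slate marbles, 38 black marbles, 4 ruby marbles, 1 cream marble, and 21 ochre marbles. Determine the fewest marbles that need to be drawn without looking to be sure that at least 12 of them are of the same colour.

88

The 11 colours are the holes; the marbles drawn are the pigeons.
To avoid 12 of any one colour, the worst case takes at most 11 of each colour, or every marble of a colour that has fewer than 11.
That gives 5 + 11 + 11 + 11 + 6 + 11 + 5 + 11 + 4 + 1 + 11 = 87 marbles with no colour reaching 12.
The next marble forces some colour to 12, so 87 + 1 = 88.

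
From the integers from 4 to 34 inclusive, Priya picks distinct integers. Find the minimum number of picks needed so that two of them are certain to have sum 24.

24

Two chosen integers sum to 24 exactly when both halves of some pair {x, 24−x} with 4 ≤ x ≤ 24−x ≤ 20 are chosen — 8 such pairs.
The remaining 15 elements (those with no distinct partner in range) can never complete a 24-sum, so the worst case takes all of them and one from each pair: 15 + 8 = 23.
Pigeonhole: the 24th integer has to be the second member of some pair, so 23 + 1 = 24.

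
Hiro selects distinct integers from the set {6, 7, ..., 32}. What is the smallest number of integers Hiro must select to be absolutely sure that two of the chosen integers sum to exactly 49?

A set avoiding the sum 49 can contain at most one of each pair {x, 49−x}, plus the 11 elements whose complement lies outside the range.
The integers 6, …, 24 (19 of them) are such a set: any two sum to at least 6+7 = 13 and at most 23+24 = 47 < 49.
Pigeonhole: any 20th integer completes one of the 8 pairs, so 20 choices force a sum of 49.

20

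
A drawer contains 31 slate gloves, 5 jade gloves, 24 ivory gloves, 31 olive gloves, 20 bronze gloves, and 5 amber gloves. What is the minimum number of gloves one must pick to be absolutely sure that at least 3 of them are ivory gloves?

In the worst case for collecting ivory gloves, every non-ivory glove comes out first.
There are 31 + 5 + 31 + 20 + 5 = 92 non-ivory gloves altogether.
After those, each further glove must be ivory, so 92 + 3 = 95 draws guarantee 3 ivory gloves.

95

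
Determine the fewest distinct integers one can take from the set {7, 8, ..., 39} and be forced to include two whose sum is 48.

Group the elements by complementary pair {x, 48−x}: {9,39}, {10,38}, {11,37}, …, giving 15 two-element pairs, the single value 24 (it cannot pair with itself since the integers are distinct), and 2 integers whose partner 48−x falls outside [7,39].
By pigeonhole, treating each of those 18 groups as a pigeonhole, one can pick one integer per group — 18 integers — with no two summing to 48.
The 19th integer lands in an occupied pair, forcing a sum of 48.

19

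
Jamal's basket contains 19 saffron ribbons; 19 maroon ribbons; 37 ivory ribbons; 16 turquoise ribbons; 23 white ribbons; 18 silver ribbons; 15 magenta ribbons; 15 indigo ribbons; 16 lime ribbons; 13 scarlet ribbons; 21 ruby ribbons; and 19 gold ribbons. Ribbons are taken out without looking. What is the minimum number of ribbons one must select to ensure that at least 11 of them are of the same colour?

121

Put each drawn ribbon into a box by colour. The largest draw with every box below 11 takes min(count, 10) from each colour.
Σ min(cᵢ, 10) = 10 + 10 + 10 + 10 + 10 + 10 + 10 + 10 + 10 + 10 + 10 + 10 = 120.
Draw number 120 + 1 = 121 must push one box to 11.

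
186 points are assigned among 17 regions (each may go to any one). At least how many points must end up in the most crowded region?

By the pigeonhole principle, the 17 regions are the holes and the 186 points are the pigeons.
If every region held at most 10 points, the total would be at most 17 × 10 = 170, which is less than 186.
So some region holds at least ⌈186/17⌉ = 11 points.

11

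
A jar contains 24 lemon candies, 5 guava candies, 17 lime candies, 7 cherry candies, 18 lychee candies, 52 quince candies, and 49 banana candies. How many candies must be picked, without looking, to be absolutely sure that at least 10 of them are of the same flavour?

An adversary could hand out at most 9 candies per flavour (guava, cherry run out sooner): 9 + 5 + 9 + 7 + 9 + 9 + 9 = 57 candies and still no flavour has 10.
One more candy lands in a flavour already at 9, so 58 draws are enough and 57 are not.

58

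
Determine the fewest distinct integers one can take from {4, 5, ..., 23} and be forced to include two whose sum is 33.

Two chosen integers sum to 33 exactly when both halves of some pair {x, 33−x} with 10 ≤ x ≤ 33−x ≤ 23 are chosen — 7 such pairs.
The remaining 6 elements (those with no distinct partner in range) can never complete a 33-sum, so the worst case takes all of them and one from each pair: 6 + 7 = 13.
By the pigeonhole principle, the 14th integer has to be the second member of some pair, so 13 + 1 = 14.

14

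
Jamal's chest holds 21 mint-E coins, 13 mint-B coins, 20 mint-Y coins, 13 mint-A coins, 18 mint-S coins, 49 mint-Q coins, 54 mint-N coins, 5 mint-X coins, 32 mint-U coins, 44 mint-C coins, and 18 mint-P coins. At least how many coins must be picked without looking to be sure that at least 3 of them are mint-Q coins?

In the worst case for collecting mint-Q coins, every non-mint-Q coin comes out first.
There are 21 + 13 + 20 + 13 + 18 + 54 + 5 + 32 + 44 + 18 = 238 non-mint-Q coins altogether.
After those, each further coin must be mint-Q, so 238 + 3 = 241 draws guarantee 3 mint-Q coins.

241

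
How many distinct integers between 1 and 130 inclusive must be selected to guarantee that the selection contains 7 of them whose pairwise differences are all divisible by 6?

Integers whose pairwise differences are multiples of 6 are exactly those sharing a remainder mod 6. By the pigeonhole principle, the 6 residue classes mod 6 are the pigeonholes.
With 36 integers one could put 6 in each residue class and have no class reach 7.
The 37th integer pushes some class to 7, so 6·6 + 1 = 37.

37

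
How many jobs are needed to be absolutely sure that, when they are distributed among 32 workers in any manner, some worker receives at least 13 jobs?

With 384 jobs one could put exactly 12 in each of the 32 workers, and no worker would reach 13.
One more job must land in a worker that already has 12, giving it 13.
So 32 × 12 + 1 = 385 jobs are required.

385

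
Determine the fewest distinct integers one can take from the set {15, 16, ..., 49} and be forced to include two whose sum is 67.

A set avoiding the sum 67 can contain at most one of each pair {x, 67−x}, plus the 3 elements whose complement lies outside the range.
The integers 15, …, 33 (19 of them) are such a set: any two sum to at least 15+16 = 31 and at most 32+33 = 65 < 67.
By pigeonhole, any 20th integer completes one of the 16 pairs, so 20 choices force a sum of 67.

20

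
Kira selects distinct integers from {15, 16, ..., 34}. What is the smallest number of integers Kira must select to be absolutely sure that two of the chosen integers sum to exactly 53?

13

Group the elements by complementary pair {x, 53−x}: {19,34}, {20,33}, {21,32}, …, giving 8 two-element pairs and 4 integers whose partner 53−x falls outside [15,34].
Treating each of those 12 groups as a pigeonhole, one can pick one integer per group — 12 integers — with no two summing to 53.
The 13th integer lands in an occupied pair, forcing a sum of 53.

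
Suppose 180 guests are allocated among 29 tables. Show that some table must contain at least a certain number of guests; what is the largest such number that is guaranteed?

7

By the pigeonhole principle, the 29 tables are the holes and the 180 guests are the pigeons.
If every table held at most 6 guests, the total would be at most 29 × 6 = 174, which is less than 180.
So some table holds at least ⌈180/29⌉ = 7 guests.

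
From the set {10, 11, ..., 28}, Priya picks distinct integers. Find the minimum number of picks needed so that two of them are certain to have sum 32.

Two chosen integers sum to 32 exactly when both halves of some pair {x, 32−x} with 10 ≤ x ≤ 32−x ≤ 22 are chosen — 6 such pairs.
The remaining 7 elements (those with no distinct partner in range) can never complete a 32-sum, so the worst case takes all of them and one from each pair: 7 + 6 = 13.
By the pigeonhole principle, the 14th integer has to be the second member of some pair, so 13 + 1 = 14.

14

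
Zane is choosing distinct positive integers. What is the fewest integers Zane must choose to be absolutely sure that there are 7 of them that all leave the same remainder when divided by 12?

Pigeonhole: the 12 residue classes mod 12 are the pigeonholes.
With 72 integers one could put 6 in each residue class and have no class reach 7.
The 73rd integer pushes some class to 7, so 12·6 + 1 = 73.

73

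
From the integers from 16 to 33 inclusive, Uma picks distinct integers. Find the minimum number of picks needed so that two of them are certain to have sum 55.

Group the elements by complementary pair {x, 55−x}: {22,33}, {23,32}, {24,31}, …, giving 6 two-element pairs and 6 integers whose partner 55−x falls outside [16,33].
By the pigeonhole principle, treating each of those 12 groups as a pigeonhole, one can pick one integer per group — 12 integers — with no two summing to 55.
The 13th integer lands in an occupied pair, forcing a sum of 55.

13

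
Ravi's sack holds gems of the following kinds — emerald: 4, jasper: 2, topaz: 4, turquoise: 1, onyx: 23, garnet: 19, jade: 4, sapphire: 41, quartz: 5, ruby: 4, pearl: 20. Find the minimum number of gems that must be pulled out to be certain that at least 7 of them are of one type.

The 11 types are the holes; the gems drawn are the pigeons.
To avoid 7 of any one type, the worst case takes at most 6 of each type, or every gem of a type that has fewer than 6.
That gives 4 + 2 + 4 + 1 + 6 + 6 + 4 + 6 + 5 + 4 + 6 = 48 gems with no type reaching 7.
The next gem forces some type to 7, so 48 + 1 = 49.

49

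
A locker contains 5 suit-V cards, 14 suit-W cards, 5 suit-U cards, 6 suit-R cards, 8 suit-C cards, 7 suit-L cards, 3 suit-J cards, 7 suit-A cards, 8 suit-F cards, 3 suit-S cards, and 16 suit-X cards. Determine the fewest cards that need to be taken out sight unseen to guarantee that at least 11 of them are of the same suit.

73

By the pigeonhole principle, the 11 suits are the holes; the cards drawn are the pigeons.
To avoid 11 of any one suit, the worst case takes at most 10 of each suit, or every card of a suit that has fewer than 10.
That gives 5 + 10 + 5 + 6 + 8 + 7 + 3 + 7 + 8 + 3 + 10 = 72 cards with no suit reaching 11.
The next card forces some suit to 11, so 72 + 1 = 73.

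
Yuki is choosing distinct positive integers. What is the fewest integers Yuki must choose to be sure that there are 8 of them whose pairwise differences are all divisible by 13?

Integers whose pairwise differences are multiples of 13 are exactly those sharing a remainder mod 13. Pigeonhole: the 13 residue classes mod 13 are the pigeonholes.
With 91 integers one could put 7 in each residue class and have no class reach 8.
The 92nd integer pushes some class to 8, so 13·7 + 1 = 92.

92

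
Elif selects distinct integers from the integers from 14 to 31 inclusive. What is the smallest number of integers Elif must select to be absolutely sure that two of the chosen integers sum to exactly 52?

14

A set avoiding the sum 52 can contain at most one of each pair {x, 52−x}, plus the 8 elements whose complement lies outside the range or equal to its own complement.
The integers 14, …, 26 (13 of them) are such a set: any two sum to at least 14+15 = 29 and at most 25+26 = 51 < 52.
By the pigeonhole principle, any 14th integer completes one of the 5 pairs, so 14 choices force a sum of 52.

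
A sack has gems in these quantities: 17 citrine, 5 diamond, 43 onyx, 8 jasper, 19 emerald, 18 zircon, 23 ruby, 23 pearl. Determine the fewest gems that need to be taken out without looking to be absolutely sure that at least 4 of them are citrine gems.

143

In the worst case for collecting citrine gems, every non-citrine gem comes out first.
There are 5 + 43 + 8 + 19 + 18 + 23 + 23 = 139 non-citrine gems altogether.
After those, each further gem must be citrine, so 139 + 4 = 143 draws guarantee 4 citrine gems.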